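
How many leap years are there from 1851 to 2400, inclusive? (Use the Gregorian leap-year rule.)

Multiples of 4 in [1851,2400]: 138.
Of those, multiples of 100: 6 (not leap unless ÷400).
Multiples of 400: 2.
Leap years = 138 − 6 + 2 = 134.

134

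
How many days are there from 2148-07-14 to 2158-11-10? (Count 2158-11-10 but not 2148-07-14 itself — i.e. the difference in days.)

3771

Jul 14, 2148 → Jul 14, 2149: 365 days.
Jul 14, 2149 → Jul 14, 2150: 365 days.
Jul 14, 2150 → Jul 14, 2151: 365 days.
Jul 14, 2151 → Jul 14, 2152: 366 days (Feb 29, 2152 is in that span).
Jul 14, 2152 → Jul 14, 2153: 365 days.
Jul 14, 2153 → Jul 14, 2154: 365 days.
Jul 14, 2154 → Jul 14, 2155: 365 days.
Jul 14, 2155 → Jul 14, 2156: 366 days (Feb 29, 2156 is in that span).
Jul 14, 2156 → Jul 14, 2157: 365 days.
Jul 14, 2157 → Jul 14, 2158: 365 days.
Jul 14, 2158 → Aug 14, 2158: 31 days (July has 31).
Aug 14, 2158 → Sep 14, 2158: 31 days (August has 31).
Sep 14, 2158 → Oct 14, 2158: 30 days (September has 30).
Oct 14, 2158 → Nov 10, 2158: 27 days.
Total: 3771 days.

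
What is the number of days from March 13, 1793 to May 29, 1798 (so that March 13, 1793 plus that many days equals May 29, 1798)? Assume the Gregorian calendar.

1903

Mar 13, 1793 → Mar 13, 1794: 365 days.
Mar 13, 1794 → Mar 13, 1795: 365 days.
Mar 13, 1795 → Mar 13, 1796: 366 days (Feb 29, 1796 is in that span).
Mar 13, 1796 → Mar 13, 1797: 365 days.
Mar 13, 1797 → Mar 13, 1798: 365 days.
Mar 13, 1798 → Apr 13, 1798: 31 days (March has 31).
Apr 13, 1798 → May 13, 1798: 30 days (April has 30).
May 13, 1798 → May 29, 1798: 16 days.
Total: 1903 days.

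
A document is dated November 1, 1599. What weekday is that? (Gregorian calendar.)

Doomsday rule: the anchor day for the 1500s is Wednesday. For year 99: 99÷12 = 8 r 3, and 3÷4 = 0, so 8+3+0 = 11.
Wednesday + 11 ≡ Sunday — that's 1599's doomsday.
In November the doomsday date is Nov 7.
Nov 1 is 6 days before Nov 7; 6 mod 7 = 6, so Sunday − 6 = Monday.

Monday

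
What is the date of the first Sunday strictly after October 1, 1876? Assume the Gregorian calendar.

October 8, 1876

Oct 1, 1876 is a Sunday.
From Sunday to the next Sunday is 7 days.
Oct 1, 1876 + 7 = Oct 8, 1876.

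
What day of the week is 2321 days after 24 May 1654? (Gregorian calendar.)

Thursday

May 24, 1654 is a Sunday.
2321 mod 7 = 4, so 2321 days after a Sunday is Sunday + 4 = Thursday.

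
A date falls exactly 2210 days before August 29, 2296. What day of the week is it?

First find the weekday of Aug 29, 2296. Doomsday rule: the anchor day for the 2200s is Friday. For year 96: 96÷12 = 8 r 0, and 0÷4 = 0, so 8+0+0 = 8.
Friday + 8 ≡ Saturday — that's 2296's doomsday.
In August the doomsday date is Aug 8.
Aug 29 is 21 days after Aug 8; 21 mod 7 = 0, so Saturday + 0 = Saturday.
2210 mod 7 = 5, so 2210 days before a Saturday is Saturday − 5 = Monday.

Monday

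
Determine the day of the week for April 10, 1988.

Sunday

Doomsday rule: the anchor day for the 1900s is Wednesday. For year 88: 88÷12 = 7 r 4, and 4÷4 = 1, so 7+4+1 = 12.
Wednesday + 12 ≡ Monday — that's 1988's doomsday.
In April the doomsday date is Apr 4.
Apr 10 is 6 days after Apr 4; 6 mod 7 = 6, so Monday + 6 = Sunday.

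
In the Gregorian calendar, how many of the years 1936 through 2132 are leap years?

49

Multiples of 4 in [1936,2132]: 50.
Of those, multiples of 100: 2 (not leap unless ÷400).
Multiples of 400: 1.
Leap years = 50 − 2 + 1 = 49.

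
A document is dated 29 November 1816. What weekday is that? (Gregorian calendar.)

Friday

Doomsday rule: the anchor day for the 1800s is Friday. For year 16: 16÷12 = 1 r 4, and 4÷4 = 1, so 1+4+1 = 6.
Friday + 6 ≡ Thursday — that's 1816's doomsday.
In November the doomsday date is Nov 7.
Nov 29 is 22 days after Nov 7; 22 mod 7 = 1, so Thursday + 1 = Friday.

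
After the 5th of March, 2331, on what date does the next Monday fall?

Mar 5, 2331 is a Thursday.
From Thursday to the next Monday is 4 days.
Mar 5, 2331 + 4 = Mar 9, 2331.

March 9, 2331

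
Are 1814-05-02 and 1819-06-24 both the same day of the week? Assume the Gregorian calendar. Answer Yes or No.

From May 2, 1814 to Jun 24, 1819 is 1879 days.
1879 mod 7 = 3, so they are different weekdays.
(May 2, 1814 is a Monday; Jun 24, 1819 is a Thursday.)

No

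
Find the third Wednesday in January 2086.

January 1, 2086 is a Tuesday.
The first Wednesday is therefore January 2 (1 days later).
The third Wednesday is 2 + 2×7 = January 16.

January 16, 2086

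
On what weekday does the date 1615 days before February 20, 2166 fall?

Saturday

Feb 20, 2166 is a Thursday.
1615 mod 7 = 5, so 1615 days before a Thursday is Thursday − 5 = Saturday.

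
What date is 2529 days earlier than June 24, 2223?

−365 (one year) → Jun 24, 2222 (2164 left).
−365 (one year) → Jun 24, 2221 (1799 left).
−365 (one year) → Jun 24, 2220 (1434 left).
−366 (one year; includes Feb 29, 2220) → Jun 24, 2219 (1068 left).
−365 (one year) → Jun 24, 2218 (703 left).
−365 (one year) → Jun 24, 2217 (338 left).
−24 → May 31, 2217 (end of May, 31 days; 314 left).
−31 → Apr 30, 2217 (end of Apr, 30 days; 283 left).
−30 → Mar 31, 2217 (end of Mar, 31 days; 253 left).
−31 → Feb 28, 2217 (end of Feb, 28 days; 222 left).
−28 → Jan 31, 2217 (end of Jan, 31 days; 194 left).
−31 → Dec 31, 2216 (end of Dec, 31 days; 163 left).
−31 → Nov 30, 2216 (end of Nov, 30 days; 132 left).
−30 → Oct 31, 2216 (end of Oct, 31 days; 102 left).
−31 → Sep 30, 2216 (end of Sep, 30 days; 71 left).
−30 → Aug 31, 2216 (end of Aug, 31 days; 41 left).
−31 → Jul 31, 2216 (end of Jul, 31 days; 10 left).
−10 → Jul 21, 2216.

July 21, 2216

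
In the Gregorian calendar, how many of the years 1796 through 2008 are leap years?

52

Multiples of 4 in [1796,2008]: 54.
Of those, multiples of 100: 3 (not leap unless ÷400).
Multiples of 400: 1.
Leap years = 54 − 3 + 1 = 52.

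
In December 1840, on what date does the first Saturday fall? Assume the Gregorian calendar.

December 5, 1840

December 1, 1840 is a Tuesday.
The first Saturday is therefore December 5 (4 days later).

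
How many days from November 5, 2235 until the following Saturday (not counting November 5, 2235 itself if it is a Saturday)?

Nov 5, 2235 is a Thursday.
From Thursday to the next Saturday is 2 days.

2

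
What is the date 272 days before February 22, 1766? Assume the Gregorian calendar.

May 26, 1765

−22 → Jan 31, 1766 (end of Jan, 31 days; 250 left).
−31 → Dec 31, 1765 (end of Dec, 31 days; 219 left).
−31 → Nov 30, 1765 (end of Nov, 30 days; 188 left).
−30 → Oct 31, 1765 (end of Oct, 31 days; 158 left).
−31 → Sep 30, 1765 (end of Sep, 30 days; 127 left).
−30 → Aug 31, 1765 (end of Aug, 31 days; 97 left).
−31 → Jul 31, 1765 (end of Jul, 31 days; 66 left).
−31 → Jun 30, 1765 (end of Jun, 30 days; 35 left).
−30 → May 31, 1765 (end of May, 31 days; 5 left).
−5 → May 26, 1765.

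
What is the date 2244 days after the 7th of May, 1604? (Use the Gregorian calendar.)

+365 (one year) → May 7, 1605 (1879 left).
+365 (one year) → May 7, 1606 (1514 left).
+365 (one year) → May 7, 1607 (1149 left).
+366 (one year; includes Feb 29, 1608) → May 7, 1608 (783 left).
+365 (one year) → May 7, 1609 (418 left).
+365 (one year) → May 7, 1610 (53 left).
May has 31 days: +25 → Jun 1, 1610 (28 left).
+28 → Jun 29, 1610.

June 29, 1610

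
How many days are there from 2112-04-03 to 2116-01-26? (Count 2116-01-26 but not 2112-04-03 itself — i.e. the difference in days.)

Apr 3, 2112 → Apr 3, 2113: 365 days.
Apr 3, 2113 → Apr 3, 2114: 365 days.
Apr 3, 2114 → Apr 3, 2115: 365 days.
Apr 3, 2115 → May 3, 2115: 30 days (April has 30).
May 3, 2115 → Jun 3, 2115: 31 days (May has 31).
Jun 3, 2115 → Jul 3, 2115: 30 days (June has 30).
Jul 3, 2115 → Aug 3, 2115: 31 days (July has 31).
Aug 3, 2115 → Sep 3, 2115: 31 days (August has 31).
Sep 3, 2115 → Oct 3, 2115: 30 days (September has 30).
Oct 3, 2115 → Nov 3, 2115: 31 days (October has 31).
Nov 3, 2115 → Dec 3, 2115: 30 days (November has 30).
Dec 3, 2115 → Jan 3, 2116: 31 days (December has 31).
Jan 3, 2116 → Jan 26, 2116: 23 days.
Total: 1393 days.

1393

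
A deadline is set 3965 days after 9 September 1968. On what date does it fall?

July 19, 1979

+365 (one year) → Sep 9, 1969 (3600 left).
+365 (one year) → Sep 9, 1970 (3235 left).
+365 (one year) → Sep 9, 1971 (2870 left).
+366 (one year; includes Feb 29, 1972) → Sep 9, 1972 (2504 left).
+365 (one year) → Sep 9, 1973 (2139 left).
+365 (one year) → Sep 9, 1974 (1774 left).
+365 (one year) → Sep 9, 1975 (1409 left).
+366 (one year; includes Feb 29, 1976) → Sep 9, 1976 (1043 left).
+365 (one year) → Sep 9, 1977 (678 left).
+365 (one year) → Sep 9, 1978 (313 left).
Sep has 30 days: +22 → Oct 1, 1978 (291 left).
Oct has 31 days: +31 → Nov 1, 1978 (260 left).
Nov has 30 days: +30 → Dec 1, 1978 (230 left).
Dec has 31 days: +31 → Jan 1, 1979 (199 left).
Jan has 31 days: +31 → Feb 1, 1979 (168 left).
Feb has 28 days: +28 → Mar 1, 1979 (140 left).
Mar has 31 days: +31 → Apr 1, 1979 (109 left).
Apr has 30 days: +30 → May 1, 1979 (79 left).
May has 31 days: +31 → Jun 1, 1979 (48 left).
Jun has 30 days: +30 → Jul 1, 1979 (18 left).
+18 → Jul 19, 1979.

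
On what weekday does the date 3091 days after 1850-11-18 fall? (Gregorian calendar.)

Friday

First find the weekday of Nov 18, 1850. Doomsday rule: the anchor day for the 1800s is Friday. For year 50: 50÷12 = 4 r 2, and 2÷4 = 0, so 4+2+0 = 6.
Friday + 6 ≡ Thursday — that's 1850's doomsday.
In November the doomsday date is Nov 7.
Nov 18 is 11 days after Nov 7; 11 mod 7 = 4, so Thursday + 4 = Monday.
3091 mod 7 = 4, so 3091 days after a Monday is Monday + 4 = Friday.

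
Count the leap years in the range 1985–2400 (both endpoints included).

101

Multiples of 4 in [1985,2400]: 104.
Of those, multiples of 100: 5 (not leap unless ÷400).
Multiples of 400: 2.
Leap years = 104 − 5 + 2 = 101.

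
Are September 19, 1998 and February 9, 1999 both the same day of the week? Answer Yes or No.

From Sep 19, 1998 to Feb 9, 1999 is 143 days.
143 mod 7 = 3, so they are different weekdays.
(Sep 19, 1998 is a Saturday; Feb 9, 1999 is a Tuesday.)

No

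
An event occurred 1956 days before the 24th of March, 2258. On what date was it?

−365 (one year) → Mar 24, 2257 (1591 left).
−365 (one year) → Mar 24, 2256 (1226 left).
−366 (one year; includes Feb 29, 2256) → Mar 24, 2255 (860 left).
−365 (one year) → Mar 24, 2254 (495 left).
−365 (one year) → Mar 24, 2253 (130 left).
−24 → Feb 28, 2253 (end of Feb, 28 days; 106 left).
−28 → Jan 31, 2253 (end of Jan, 31 days; 78 left).
−31 → Dec 31, 2252 (end of Dec, 31 days; 47 left).
−31 → Nov 30, 2252 (end of Nov, 30 days; 16 left).
−16 → Nov 14, 2252.

November 14, 2252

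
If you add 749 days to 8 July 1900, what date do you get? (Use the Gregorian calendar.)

July 27, 1902

+365 (one year) → Jul 8, 1901 (384 left).
Jul has 31 days: +24 → Aug 1, 1901 (360 left).
Aug has 31 days: +31 → Sep 1, 1901 (329 left).
Sep has 30 days: +30 → Oct 1, 1901 (299 left).
Oct has 31 days: +31 → Nov 1, 1901 (268 left).
Nov has 30 days: +30 → Dec 1, 1901 (238 left).
Dec has 31 days: +31 → Jan 1, 1902 (207 left).
Jan has 31 days: +31 → Feb 1, 1902 (176 left).
Feb has 28 days: +28 → Mar 1, 1902 (148 left).
Mar has 31 days: +31 → Apr 1, 1902 (117 left).
Apr has 30 days: +30 → May 1, 1902 (87 left).
May has 31 days: +31 → Jun 1, 1902 (56 left).
Jun has 30 days: +30 → Jul 1, 1902 (26 left).
+26 → Jul 27, 1902.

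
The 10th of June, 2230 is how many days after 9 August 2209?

7610

Aug 9, 2209 → Aug 9, 2210: 365 days.
Aug 9, 2210 → Aug 9, 2211: 365 days.
Aug 9, 2211 → Aug 9, 2212: 366 days (Feb 29, 2212 is in that span).
Aug 9, 2212 → Aug 9, 2213: 365 days.
Aug 9, 2213 → Aug 9, 2214: 365 days.
Aug 9, 2214 → Aug 9, 2215: 365 days.
Aug 9, 2215 → Aug 9, 2216: 366 days (Feb 29, 2216 is in that span).
Aug 9, 2216 → Aug 9, 2217: 365 days.
Aug 9, 2217 → Aug 9, 2218: 365 days.
Aug 9, 2218 → Aug 9, 2219: 365 days.
Aug 9, 2219 → Aug 9, 2220: 366 days (Feb 29, 2220 is in that span).
Aug 9, 2220 → Aug 9, 2221: 365 days.
Aug 9, 2221 → Aug 9, 2222: 365 days.
Aug 9, 2222 → Aug 9, 2223: 365 days.
Aug 9, 2223 → Aug 9, 2224: 366 days (Feb 29, 2224 is in that span).
Aug 9, 2224 → Aug 9, 2225: 365 days.
Aug 9, 2225 → Aug 9, 2226: 365 days.
Aug 9, 2226 → Aug 9, 2227: 365 days.
Aug 9, 2227 → Aug 9, 2228: 366 days (Feb 29, 2228 is in that span).
Aug 9, 2228 → Aug 9, 2229: 365 days.
Aug 9, 2229 → Sep 9, 2229: 31 days (August has 31).
Sep 9, 2229 → Oct 9, 2229: 30 days (September has 30).
Oct 9, 2229 → Nov 9, 2229: 31 days (October has 31).
Nov 9, 2229 → Dec 9, 2229: 30 days (November has 30).
Dec 9, 2229 → Jan 9, 2230: 31 days (December has 31).
Jan 9, 2230 → Feb 9, 2230: 31 days (January has 31).
Feb 9, 2230 → Mar 9, 2230: 28 days (February has 28).
Mar 9, 2230 → Apr 9, 2230: 31 days (March has 31).
Apr 9, 2230 → May 9, 2230: 30 days (April has 30).
May 9, 2230 → Jun 9, 2230: 31 days (May has 31).
Jun 9, 2230 → Jun 10, 2230: 1 days.
Total: 7610 days.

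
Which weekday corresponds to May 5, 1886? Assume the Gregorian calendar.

Wednesday

Doomsday rule: the anchor day for the 1800s is Friday. For year 86: 86÷12 = 7 r 2, and 2÷4 = 0, so 7+2+0 = 9.
Friday + 9 ≡ Sunday — that's 1886's doomsday.
In May the doomsday date is May 9.
May 5 is 4 days before May 9; 4 mod 7 = 4, so Sunday − 4 = Wednesday.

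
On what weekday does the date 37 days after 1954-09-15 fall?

First find the weekday of Sep 15, 1954. Doomsday rule: the anchor day for the 1900s is Wednesday. For year 54: 54÷12 = 4 r 6, and 6÷4 = 1, so 4+6+1 = 11.
Wednesday + 11 ≡ Sunday — that's 1954's doomsday.
In September the doomsday date is Sep 5.
Sep 15 is 10 days after Sep 5; 10 mod 7 = 3, so Sunday + 3 = Wednesday.
37 mod 7 = 2, so 37 days after a Wednesday is Wednesday + 2 = Friday.

Friday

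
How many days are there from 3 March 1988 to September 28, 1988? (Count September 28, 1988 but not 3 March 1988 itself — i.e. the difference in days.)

209

Mar 3, 1988 → Apr 3, 1988: 31 days (March has 31).
Apr 3, 1988 → May 3, 1988: 30 days (April has 30).
May 3, 1988 → Jun 3, 1988: 31 days (May has 31).
Jun 3, 1988 → Jul 3, 1988: 30 days (June has 30).
Jul 3, 1988 → Aug 3, 1988: 31 days (July has 31).
Aug 3, 1988 → Sep 3, 1988: 31 days (August has 31).
Sep 3, 1988 → Sep 28, 1988: 25 days.
Total: 209 days.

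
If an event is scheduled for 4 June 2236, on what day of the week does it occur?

Saturday

Doomsday rule: the anchor day for the 2200s is Friday. For year 36: 36÷12 = 3 r 0, and 0÷4 = 0, so 3+0+0 = 3.
Friday + 3 ≡ Monday — that's 2236's doomsday.
In June the doomsday date is Jun 6.
Jun 4 is 2 days before Jun 6; 2 mod 7 = 2, so Monday − 2 = Saturday.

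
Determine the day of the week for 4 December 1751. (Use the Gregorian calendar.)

Doomsday rule: the anchor day for the 1700s is Sunday. For year 51: 51÷12 = 4 r 3, and 3÷4 = 0, so 4+3+0 = 7.
Sunday + 7 ≡ Sunday — that's 1751's doomsday.
In December the doomsday date is Dec 12.
Dec 4 is 8 days before Dec 12; 8 mod 7 = 1, so Sunday − 1 = Saturday.

Saturday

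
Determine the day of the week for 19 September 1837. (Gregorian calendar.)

Tuesday

Doomsday rule: the anchor day for the 1800s is Friday. For year 37: 37÷12 = 3 r 1, and 1÷4 = 0, so 3+1+0 = 4.
Friday + 4 ≡ Tuesday — that's 1837's doomsday.
In September the doomsday date is Sep 5.
Sep 19 is 14 days after Sep 5; 14 mod 7 = 0, so Tuesday + 0 = Tuesday.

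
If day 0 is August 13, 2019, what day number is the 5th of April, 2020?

Aug 13, 2019 → Sep 13, 2019: 31 days (August has 31).
Sep 13, 2019 → Oct 13, 2019: 30 days (September has 30).
Oct 13, 2019 → Nov 13, 2019: 31 days (October has 31).
Nov 13, 2019 → Dec 13, 2019: 30 days (November has 30).
Dec 13, 2019 → Jan 13, 2020: 31 days (December has 31).
Jan 13, 2020 → Feb 13, 2020: 31 days (January has 31).
Feb 13, 2020 → Mar 13, 2020: 29 days (February has 29).
Mar 13, 2020 → Apr 5, 2020: 23 days.
Total: 236 days.

236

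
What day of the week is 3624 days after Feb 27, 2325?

Wednesday

First find the weekday of Feb 27, 2325. Doomsday rule: the anchor day for the 2300s is Wednesday. For year 25: 25÷12 = 2 r 1, and 1÷4 = 0, so 2+1+0 = 3.
Wednesday + 3 ≡ Saturday — that's 2325's doomsday.
In February the doomsday date is Feb 28 (2325 is not a leap year).
Feb 27 is 1 day before Feb 28; 1 mod 7 = 1, so Saturday − 1 = Friday.
3624 mod 7 = 5, so 3624 days after a Friday is Friday + 5 = Wednesday.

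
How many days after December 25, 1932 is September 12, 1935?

Dec 25, 1932 → Dec 25, 1933: 365 days.
Dec 25, 1933 → Dec 25, 1934: 365 days.
Dec 25, 1934 → Jan 25, 1935: 31 days (December has 31).
Jan 25, 1935 → Feb 25, 1935: 31 days (January has 31).
Feb 25, 1935 → Mar 25, 1935: 28 days (February has 28).
Mar 25, 1935 → Apr 25, 1935: 31 days (March has 31).
Apr 25, 1935 → May 25, 1935: 30 days (April has 30).
May 25, 1935 → Jun 25, 1935: 31 days (May has 31).
Jun 25, 1935 → Jul 25, 1935: 30 days (June has 30).
Jul 25, 1935 → Aug 25, 1935: 31 days (July has 31).
Aug 25, 1935 → Sep 12, 1935: 18 days.
Total: 991 days.

991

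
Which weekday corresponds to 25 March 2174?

January 1, 2174 is a Saturday.
Jan 1, 2174 → Feb 1, 2174: 31 days (January has 31).
Feb 1, 2174 → Mar 1, 2174: 28 days (February has 28).
Mar 1, 2174 → Mar 25, 2174: 24 days.
Total: 83 days.
83 mod 7 = 6, so Saturday + 6 = Friday.

Friday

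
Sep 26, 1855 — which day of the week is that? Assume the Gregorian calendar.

Wednesday

Doomsday rule: the anchor day for the 1800s is Friday. For year 55: 55÷12 = 4 r 7, and 7÷4 = 1, so 4+7+1 = 12.
Friday + 12 ≡ Wednesday — that's 1855's doomsday.
In September the doomsday date is Sep 5.
Sep 26 is 21 days after Sep 5; 21 mod 7 = 0, so Wednesday + 0 = Wednesday.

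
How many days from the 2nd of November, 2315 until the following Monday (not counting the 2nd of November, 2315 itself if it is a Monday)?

Nov 2, 2315 is a Tuesday.
From Tuesday to the next Monday is 6 days.

6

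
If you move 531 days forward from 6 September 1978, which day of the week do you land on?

First find the weekday of Sep 6, 1978. Doomsday rule: the anchor day for the 1900s is Wednesday. For year 78: 78÷12 = 6 r 6, and 6÷4 = 1, so 6+6+1 = 13.
Wednesday + 13 ≡ Tuesday — that's 1978's doomsday.
In September the doomsday date is Sep 5.
Sep 6 is 1 day after Sep 5; 1 mod 7 = 1, so Tuesday + 1 = Wednesday.
531 mod 7 = 6, so 531 days after a Wednesday is Wednesday + 6 = Tuesday.

Tuesday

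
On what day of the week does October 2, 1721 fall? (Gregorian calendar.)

Doomsday rule: the anchor day for the 1700s is Sunday. For year 21: 21÷12 = 1 r 9, and 9÷4 = 2, so 1+9+2 = 12.
Sunday + 12 ≡ Friday — that's 1721's doomsday.
In October the doomsday date is Oct 10.
Oct 2 is 8 days before Oct 10; 8 mod 7 = 1, so Friday − 1 = Thursday.

Thursday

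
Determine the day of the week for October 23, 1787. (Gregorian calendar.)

Doomsday rule: the anchor day for the 1700s is Sunday. For year 87: 87÷12 = 7 r 3, and 3÷4 = 0, so 7+3+0 = 10.
Sunday + 10 ≡ Wednesday — that's 1787's doomsday.
In October the doomsday date is Oct 10.
Oct 23 is 13 days after Oct 10; 13 mod 7 = 6, so Wednesday + 6 = Tuesday.

Tuesday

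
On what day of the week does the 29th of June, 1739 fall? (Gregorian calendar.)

Doomsday rule: the anchor day for the 1700s is Sunday. For year 39: 39÷12 = 3 r 3, and 3÷4 = 0, so 3+3+0 = 6.
Sunday + 6 ≡ Saturday — that's 1739's doomsday.
In June the doomsday date is Jun 6.
Jun 29 is 23 days after Jun 6; 23 mod 7 = 2, so Saturday + 2 = Monday.

Monday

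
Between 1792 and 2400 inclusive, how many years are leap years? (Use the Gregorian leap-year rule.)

Multiples of 4 in [1792,2400]: 153.
Of those, multiples of 100: 7 (not leap unless ÷400).
Multiples of 400: 2.
Leap years = 153 − 7 + 2 = 148.

148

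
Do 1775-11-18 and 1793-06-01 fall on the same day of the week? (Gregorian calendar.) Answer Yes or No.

From Nov 18, 1775 to Jun 1, 1793 is 6405 days.
6405 mod 7 = 0, so they are the same weekday.
(Nov 18, 1775 is a Saturday; Jun 1, 1793 is a Saturday.)

Yes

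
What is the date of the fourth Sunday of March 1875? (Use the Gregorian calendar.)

March 28, 1875

March 1, 1875 is a Monday.
The first Sunday is therefore March 7 (6 days later).
The fourth Sunday is 7 + 3×7 = March 28.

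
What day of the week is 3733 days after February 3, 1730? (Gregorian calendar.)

Sunday

Feb 3, 1730 is a Friday.
3733 mod 7 = 2, so 3733 days after a Friday is Friday + 2 = Sunday.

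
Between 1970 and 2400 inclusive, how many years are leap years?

105

Multiples of 4 in [1970,2400]: 108.
Of those, multiples of 100: 5 (not leap unless ÷400).
Multiples of 400: 2.
Leap years = 108 − 5 + 2 = 105.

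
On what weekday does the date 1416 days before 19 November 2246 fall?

Tuesday

First find the weekday of Nov 19, 2246. Doomsday rule: the anchor day for the 2200s is Friday. For year 46: 46÷12 = 3 r 10, and 10÷4 = 2, so 3+10+2 = 15.
Friday + 15 ≡ Saturday — that's 2246's doomsday.
In November the doomsday date is Nov 7.
Nov 19 is 12 days after Nov 7; 12 mod 7 = 5, so Saturday + 5 = Thursday.
1416 mod 7 = 2, so 1416 days before a Thursday is Thursday − 2 = Tuesday.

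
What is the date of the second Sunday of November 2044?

November 13, 2044

November 1, 2044 is a Tuesday.
The first Sunday is therefore November 6 (5 days later).
The second Sunday is 6 + 1×7 = November 13.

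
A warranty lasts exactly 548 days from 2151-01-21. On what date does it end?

+365 (one year) → Jan 21, 2152 (183 left).
Jan has 31 days: +11 → Feb 1, 2152 (172 left).
Feb has 29 days: +29 → Mar 1, 2152 (143 left).
Mar has 31 days: +31 → Apr 1, 2152 (112 left).
Apr has 30 days: +30 → May 1, 2152 (82 left).
May has 31 days: +31 → Jun 1, 2152 (51 left).
Jun has 30 days: +30 → Jul 1, 2152 (21 left).
+21 → Jul 22, 2152.

July 22, 2152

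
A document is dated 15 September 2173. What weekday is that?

Doomsday rule: the anchor day for the 2100s is Sunday. For year 73: 73÷12 = 6 r 1, and 1÷4 = 0, so 6+1+0 = 7.
Sunday + 7 ≡ Sunday — that's 2173's doomsday.
In September the doomsday date is Sep 5.
Sep 15 is 10 days after Sep 5; 10 mod 7 = 3, so Sunday + 3 = Wednesday.

Wednesday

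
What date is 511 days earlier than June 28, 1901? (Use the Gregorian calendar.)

February 2, 1900

−365 (one year) → Jun 28, 1900 (146 left).
−28 → May 31, 1900 (end of May, 31 days; 118 left).
−31 → Apr 30, 1900 (end of Apr, 30 days; 87 left).
−30 → Mar 31, 1900 (end of Mar, 31 days; 57 left).
−31 → Feb 28, 1900 (end of Feb, 28 days; 26 left).
−26 → Feb 2, 1900.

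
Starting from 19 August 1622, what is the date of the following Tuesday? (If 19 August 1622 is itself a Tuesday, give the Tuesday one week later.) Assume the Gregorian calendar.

August 23, 1622

Aug 19, 1622 is a Friday.
From Friday to the next Tuesday is 4 days.
Aug 19, 1622 + 4 = Aug 23, 1622.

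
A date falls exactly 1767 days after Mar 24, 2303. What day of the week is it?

Friday

First find the weekday of Mar 24, 2303. Doomsday rule: the anchor day for the 2300s is Wednesday. For year 03: 3÷12 = 0 r 3, and 3÷4 = 0, so 0+3+0 = 3.
Wednesday + 3 ≡ Saturday — that's 2303's doomsday.
In March the doomsday date is Mar 14.
Mar 24 is 10 days after Mar 14; 10 mod 7 = 3, so Saturday + 3 = Tuesday.
1767 mod 7 = 3, so 1767 days after a Tuesday is Tuesday + 3 = Friday.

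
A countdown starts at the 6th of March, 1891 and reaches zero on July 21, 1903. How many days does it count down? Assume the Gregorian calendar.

4519

Mar 6, 1891 → Mar 6, 1892: 366 days (Feb 29, 1892 is in that span).
Mar 6, 1892 → Mar 6, 1893: 365 days.
Mar 6, 1893 → Mar 6, 1894: 365 days.
Mar 6, 1894 → Mar 6, 1895: 365 days.
Mar 6, 1895 → Mar 6, 1896: 366 days (Feb 29, 1896 is in that span).
Mar 6, 1896 → Mar 6, 1897: 365 days.
Mar 6, 1897 → Mar 6, 1898: 365 days.
Mar 6, 1898 → Mar 6, 1899: 365 days.
Mar 6, 1899 → Mar 6, 1900: 365 days.
Mar 6, 1900 → Mar 6, 1901: 365 days.
Mar 6, 1901 → Mar 6, 1902: 365 days.
Mar 6, 1902 → Mar 6, 1903: 365 days.
Mar 6, 1903 → Apr 6, 1903: 31 days (March has 31).
Apr 6, 1903 → May 6, 1903: 30 days (April has 30).
May 6, 1903 → Jun 6, 1903: 31 days (May has 31).
Jun 6, 1903 → Jul 6, 1903: 30 days (June has 30).
Jul 6, 1903 → Jul 21, 1903: 15 days.
Total: 4519 days.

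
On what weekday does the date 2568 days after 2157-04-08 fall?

First find the weekday of Apr 8, 2157. Doomsday rule: the anchor day for the 2100s is Sunday. For year 57: 57÷12 = 4 r 9, and 9÷4 = 2, so 4+9+2 = 15.
Sunday + 15 ≡ Monday — that's 2157's doomsday.
In April the doomsday date is Apr 4.
Apr 8 is 4 days after Apr 4; 4 mod 7 = 4, so Monday + 4 = Friday.
2568 mod 7 = 6, so 2568 days after a Friday is Friday + 6 = Thursday.

Thursday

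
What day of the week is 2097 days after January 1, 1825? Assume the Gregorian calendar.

First find the weekday of Jan 1, 1825. Doomsday rule: the anchor day for the 1800s is Friday. For year 25: 25÷12 = 2 r 1, and 1÷4 = 0, so 2+1+0 = 3.
Friday + 3 ≡ Monday — that's 1825's doomsday.
In January the doomsday date is Jan 3 (1825 is not a leap year).
Jan 1 is 2 days before Jan 3; 2 mod 7 = 2, so Monday − 2 = Saturday.
2097 mod 7 = 4, so 2097 days after a Saturday is Saturday + 4 = Wednesday.

Wednesday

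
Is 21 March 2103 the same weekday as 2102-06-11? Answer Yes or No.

From Jun 11, 2102 to Mar 21, 2103 is 283 days.
283 mod 7 = 3, so they are different weekdays.
(Jun 11, 2102 is a Sunday; Mar 21, 2103 is a Wednesday.)

No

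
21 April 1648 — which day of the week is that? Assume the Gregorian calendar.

Doomsday rule: the anchor day for the 1600s is Tuesday. For year 48: 48÷12 = 4 r 0, and 0÷4 = 0, so 4+0+0 = 4.
Tuesday + 4 ≡ Saturday — that's 1648's doomsday.
In April the doomsday date is Apr 4.
Apr 21 is 17 days after Apr 4; 17 mod 7 = 3, so Saturday + 3 = Tuesday.

Tuesday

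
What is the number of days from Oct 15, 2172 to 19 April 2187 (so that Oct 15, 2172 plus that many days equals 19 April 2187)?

Oct 15, 2172 → Oct 15, 2173: 365 days.
Oct 15, 2173 → Oct 15, 2174: 365 days.
Oct 15, 2174 → Oct 15, 2175: 365 days.
Oct 15, 2175 → Oct 15, 2176: 366 days (Feb 29, 2176 is in that span).
Oct 15, 2176 → Oct 15, 2177: 365 days.
Oct 15, 2177 → Oct 15, 2178: 365 days.
Oct 15, 2178 → Oct 15, 2179: 365 days.
Oct 15, 2179 → Oct 15, 2180: 366 days (Feb 29, 2180 is in that span).
Oct 15, 2180 → Oct 15, 2181: 365 days.
Oct 15, 2181 → Oct 15, 2182: 365 days.
Oct 15, 2182 → Oct 15, 2183: 365 days.
Oct 15, 2183 → Oct 15, 2184: 366 days (Feb 29, 2184 is in that span).
Oct 15, 2184 → Oct 15, 2185: 365 days.
Oct 15, 2185 → Oct 15, 2186: 365 days.
Oct 15, 2186 → Nov 15, 2186: 31 days (October has 31).
Nov 15, 2186 → Dec 15, 2186: 30 days (November has 30).
Dec 15, 2186 → Jan 15, 2187: 31 days (December has 31).
Jan 15, 2187 → Feb 15, 2187: 31 days (January has 31).
Feb 15, 2187 → Mar 15, 2187: 28 days (February has 28).
Mar 15, 2187 → Apr 15, 2187: 31 days (March has 31).
Apr 15, 2187 → Apr 19, 2187: 4 days.
Total: 5299 days.

5299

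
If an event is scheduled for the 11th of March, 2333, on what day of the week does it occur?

Saturday

Doomsday rule: the anchor day for the 2300s is Wednesday. For year 33: 33÷12 = 2 r 9, and 9÷4 = 2, so 2+9+2 = 13.
Wednesday + 13 ≡ Tuesday — that's 2333's doomsday.
In March the doomsday date is Mar 14.
Mar 11 is 3 days before Mar 14; 3 mod 7 = 3, so Tuesday − 3 = Saturday.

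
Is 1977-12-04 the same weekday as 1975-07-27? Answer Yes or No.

From Jul 27, 1975 to Dec 4, 1977 is 861 days.
861 mod 7 = 0, so they are the same weekday.
(Jul 27, 1975 is a Sunday; Dec 4, 1977 is a Sunday.)

Yes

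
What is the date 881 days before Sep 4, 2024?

−366 (one year; includes Feb 29, 2024) → Sep 4, 2023 (515 left).
−365 (one year) → Sep 4, 2022 (150 left).
−4 → Aug 31, 2022 (end of Aug, 31 days; 146 left).
−31 → Jul 31, 2022 (end of Jul, 31 days; 115 left).
−31 → Jun 30, 2022 (end of Jun, 30 days; 84 left).
−30 → May 31, 2022 (end of May, 31 days; 54 left).
−31 → Apr 30, 2022 (end of Apr, 30 days; 23 left).
−23 → Apr 7, 2022.

April 7, 2022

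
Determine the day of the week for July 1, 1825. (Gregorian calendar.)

Doomsday rule: the anchor day for the 1800s is Friday. For year 25: 25÷12 = 2 r 1, and 1÷4 = 0, so 2+1+0 = 3.
Friday + 3 ≡ Monday — that's 1825's doomsday.
In July the doomsday date is Jul 11.
Jul 1 is 10 days before Jul 11; 10 mod 7 = 3, so Monday − 3 = Friday.

Friday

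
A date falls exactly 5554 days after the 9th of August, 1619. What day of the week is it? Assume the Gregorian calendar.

First find the weekday of Aug 9, 1619. Doomsday rule: the anchor day for the 1600s is Tuesday. For year 19: 19÷12 = 1 r 7, and 7÷4 = 1, so 1+7+1 = 9.
Tuesday + 9 ≡ Thursday — that's 1619's doomsday.
In August the doomsday date is Aug 8.
Aug 9 is 1 day after Aug 8; 1 mod 7 = 1, so Thursday + 1 = Friday.
5554 mod 7 = 3, so 5554 days after a Friday is Friday + 3 = Monday.

Monday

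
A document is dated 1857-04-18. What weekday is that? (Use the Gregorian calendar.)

January 1, 1857 is a Thursday.
Jan 1, 1857 → Feb 1, 1857: 31 days (January has 31).
Feb 1, 1857 → Mar 1, 1857: 28 days (February has 28).
Mar 1, 1857 → Apr 1, 1857: 31 days (March has 31).
Apr 1, 1857 → Apr 18, 1857: 17 days.
Total: 107 days.
107 mod 7 = 2, so Thursday + 2 = Saturday.

Saturday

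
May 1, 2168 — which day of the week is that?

Sunday

Doomsday rule: the anchor day for the 2100s is Sunday. For year 68: 68÷12 = 5 r 8, and 8÷4 = 2, so 5+8+2 = 15.
Sunday + 15 ≡ Monday — that's 2168's doomsday.
In May the doomsday date is May 9.
May 1 is 8 days before May 9; 8 mod 7 = 1, so Monday − 1 = Sunday.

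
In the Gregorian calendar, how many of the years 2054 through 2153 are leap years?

Multiples of 4 in [2054,2153]: 25.
Of those, multiples of 100: 1 (not leap unless ÷400).
Multiples of 400: 0.
Leap years = 25 − 1 + 0 = 24.

24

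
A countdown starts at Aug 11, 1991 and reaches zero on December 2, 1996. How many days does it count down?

1940

Aug 11, 1991 → Aug 11, 1992: 366 days (Feb 29, 1992 is in that span).
Aug 11, 1992 → Aug 11, 1993: 365 days.
Aug 11, 1993 → Aug 11, 1994: 365 days.
Aug 11, 1994 → Aug 11, 1995: 365 days.
Aug 11, 1995 → Aug 11, 1996: 366 days (Feb 29, 1996 is in that span).
Aug 11, 1996 → Sep 11, 1996: 31 days (August has 31).
Sep 11, 1996 → Oct 11, 1996: 30 days (September has 30).
Oct 11, 1996 → Nov 11, 1996: 31 days (October has 31).
Nov 11, 1996 → Dec 2, 1996: 21 days.
Total: 1940 days.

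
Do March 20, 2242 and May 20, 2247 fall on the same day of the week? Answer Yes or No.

From Mar 20, 2242 to May 20, 2247 is 1887 days.
1887 mod 7 = 4, so they are different weekdays.
(Mar 20, 2242 is a Sunday; May 20, 2247 is a Thursday.)

No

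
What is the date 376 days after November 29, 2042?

Nov has 30 days: +2 → Dec 1, 2042 (374 left).
Dec has 31 days: +31 → Jan 1, 2043 (343 left).
Jan has 31 days: +31 → Feb 1, 2043 (312 left).
Feb has 28 days: +28 → Mar 1, 2043 (284 left).
Mar has 31 days: +31 → Apr 1, 2043 (253 left).
Apr has 30 days: +30 → May 1, 2043 (223 left).
May has 31 days: +31 → Jun 1, 2043 (192 left).
Jun has 30 days: +30 → Jul 1, 2043 (162 left).
Jul has 31 days: +31 → Aug 1, 2043 (131 left).
Aug has 31 days: +31 → Sep 1, 2043 (100 left).
Sep has 30 days: +30 → Oct 1, 2043 (70 left).
Oct has 31 days: +31 → Nov 1, 2043 (39 left).
Nov has 30 days: +30 → Dec 1, 2043 (9 left).
+9 → Dec 10, 2043.

December 10, 2043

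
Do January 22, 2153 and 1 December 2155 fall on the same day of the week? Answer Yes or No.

Yes

From Jan 22, 2153 to Dec 1, 2155 is 1043 days.
1043 mod 7 = 0, so they are the same weekday.
(Jan 22, 2153 is a Monday; Dec 1, 2155 is a Monday.)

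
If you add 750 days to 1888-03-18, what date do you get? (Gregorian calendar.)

+365 (one year) → Mar 18, 1889 (385 left).
Mar has 31 days: +14 → Apr 1, 1889 (371 left).
Apr has 30 days: +30 → May 1, 1889 (341 left).
May has 31 days: +31 → Jun 1, 1889 (310 left).
Jun has 30 days: +30 → Jul 1, 1889 (280 left).
Jul has 31 days: +31 → Aug 1, 1889 (249 left).
Aug has 31 days: +31 → Sep 1, 1889 (218 left).
Sep has 30 days: +30 → Oct 1, 1889 (188 left).
Oct has 31 days: +31 → Nov 1, 1889 (157 left).
Nov has 30 days: +30 → Dec 1, 1889 (127 left).
Dec has 31 days: +31 → Jan 1, 1890 (96 left).
Jan has 31 days: +31 → Feb 1, 1890 (65 left).
Feb has 28 days: +28 → Mar 1, 1890 (37 left).
Mar has 31 days: +31 → Apr 1, 1890 (6 left).
+6 → Apr 7, 1890.

April 7, 1890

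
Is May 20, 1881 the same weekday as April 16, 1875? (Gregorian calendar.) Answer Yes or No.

Yes

From Apr 16, 1875 to May 20, 1881 is 2226 days.
2226 mod 7 = 0, so they are the same weekday.
(Apr 16, 1875 is a Friday; May 20, 1881 is a Friday.)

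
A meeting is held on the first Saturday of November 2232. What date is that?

November 1, 2232 is a Thursday.
The first Saturday is therefore November 3 (2 days later).

November 3, 2232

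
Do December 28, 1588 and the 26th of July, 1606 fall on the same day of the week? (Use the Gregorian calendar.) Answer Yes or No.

From Dec 28, 1588 to Jul 26, 1606 is 6419 days.
6419 mod 7 = 0, so they are the same weekday.
(Dec 28, 1588 is a Wednesday; Jul 26, 1606 is a Wednesday.)

Yes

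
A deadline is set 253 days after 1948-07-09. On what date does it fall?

March 19, 1949

Jul has 31 days: +23 → Aug 1, 1948 (230 left).
Aug has 31 days: +31 → Sep 1, 1948 (199 left).
Sep has 30 days: +30 → Oct 1, 1948 (169 left).
Oct has 31 days: +31 → Nov 1, 1948 (138 left).
Nov has 30 days: +30 → Dec 1, 1948 (108 left).
Dec has 31 days: +31 → Jan 1, 1949 (77 left).
Jan has 31 days: +31 → Feb 1, 1949 (46 left).
Feb has 28 days: +28 → Mar 1, 1949 (18 left).
+18 → Mar 19, 1949.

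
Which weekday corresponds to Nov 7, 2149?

Friday

January 1, 2149 is a Wednesday.
Jan 1, 2149 → Feb 1, 2149: 31 days (January has 31).
Feb 1, 2149 → Mar 1, 2149: 28 days (February has 28).
Mar 1, 2149 → Apr 1, 2149: 31 days (March has 31).
Apr 1, 2149 → May 1, 2149: 30 days (April has 30).
May 1, 2149 → Jun 1, 2149: 31 days (May has 31).
Jun 1, 2149 → Jul 1, 2149: 30 days (June has 30).
Jul 1, 2149 → Aug 1, 2149: 31 days (July has 31).
Aug 1, 2149 → Sep 1, 2149: 31 days (August has 31).
Sep 1, 2149 → Oct 1, 2149: 30 days (September has 30).
Oct 1, 2149 → Nov 1, 2149: 31 days (October has 31).
Nov 1, 2149 → Nov 7, 2149: 6 days.
Total: 310 days.
310 mod 7 = 2, so Wednesday + 2 = Friday.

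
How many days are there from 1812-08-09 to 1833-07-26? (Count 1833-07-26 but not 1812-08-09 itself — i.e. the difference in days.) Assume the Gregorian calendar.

7656

Aug 9, 1812 → Aug 9, 1813: 365 days.
Aug 9, 1813 → Aug 9, 1814: 365 days.
Aug 9, 1814 → Aug 9, 1815: 365 days.
Aug 9, 1815 → Aug 9, 1816: 366 days (Feb 29, 1816 is in that span).
Aug 9, 1816 → Aug 9, 1817: 365 days.
Aug 9, 1817 → Aug 9, 1818: 365 days.
Aug 9, 1818 → Aug 9, 1819: 365 days.
Aug 9, 1819 → Aug 9, 1820: 366 days (Feb 29, 1820 is in that span).
Aug 9, 1820 → Aug 9, 1821: 365 days.
Aug 9, 1821 → Aug 9, 1822: 365 days.
Aug 9, 1822 → Aug 9, 1823: 365 days.
Aug 9, 1823 → Aug 9, 1824: 366 days (Feb 29, 1824 is in that span).
Aug 9, 1824 → Aug 9, 1825: 365 days.
Aug 9, 1825 → Aug 9, 1826: 365 days.
Aug 9, 1826 → Aug 9, 1827: 365 days.
Aug 9, 1827 → Aug 9, 1828: 366 days (Feb 29, 1828 is in that span).
Aug 9, 1828 → Aug 9, 1829: 365 days.
Aug 9, 1829 → Aug 9, 1830: 365 days.
Aug 9, 1830 → Aug 9, 1831: 365 days.
Aug 9, 1831 → Aug 9, 1832: 366 days (Feb 29, 1832 is in that span).
Aug 9, 1832 → Sep 9, 1832: 31 days (August has 31).
Sep 9, 1832 → Oct 9, 1832: 30 days (September has 30).
Oct 9, 1832 → Nov 9, 1832: 31 days (October has 31).
Nov 9, 1832 → Dec 9, 1832: 30 days (November has 30).
Dec 9, 1832 → Jan 9, 1833: 31 days (December has 31).
Jan 9, 1833 → Feb 9, 1833: 31 days (January has 31).
Feb 9, 1833 → Mar 9, 1833: 28 days (February has 28).
Mar 9, 1833 → Apr 9, 1833: 31 days (March has 31).
Apr 9, 1833 → May 9, 1833: 30 days (April has 30).
May 9, 1833 → Jun 9, 1833: 31 days (May has 31).
Jun 9, 1833 → Jul 9, 1833: 30 days (June has 30).
Jul 9, 1833 → Jul 26, 1833: 17 days.
Total: 7656 days.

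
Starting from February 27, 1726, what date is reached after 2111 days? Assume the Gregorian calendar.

December 9, 1731

+365 (one year) → Feb 27, 1727 (1746 left).
+365 (one year) → Feb 27, 1728 (1381 left).
+366 (one year; includes Feb 29, 1728) → Feb 27, 1729 (1015 left).
+365 (one year) → Feb 27, 1730 (650 left).
+365 (one year) → Feb 27, 1731 (285 left).
Feb has 28 days: +2 → Mar 1, 1731 (283 left).
Mar has 31 days: +31 → Apr 1, 1731 (252 left).
Apr has 30 days: +30 → May 1, 1731 (222 left).
May has 31 days: +31 → Jun 1, 1731 (191 left).
Jun has 30 days: +30 → Jul 1, 1731 (161 left).
Jul has 31 days: +31 → Aug 1, 1731 (130 left).
Aug has 31 days: +31 → Sep 1, 1731 (99 left).
Sep has 30 days: +30 → Oct 1, 1731 (69 left).
Oct has 31 days: +31 → Nov 1, 1731 (38 left).
Nov has 30 days: +30 → Dec 1, 1731 (8 left).
+8 → Dec 9, 1731.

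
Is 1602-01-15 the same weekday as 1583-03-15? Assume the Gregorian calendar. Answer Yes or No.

From Mar 15, 1583 to Jan 15, 1602 is 6881 days.
6881 mod 7 = 0, so they are the same weekday.
(Mar 15, 1583 is a Tuesday; Jan 15, 1602 is a Tuesday.)

Yes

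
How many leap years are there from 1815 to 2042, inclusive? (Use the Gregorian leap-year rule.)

Multiples of 4 in [1815,2042]: 57.
Of those, multiples of 100: 2 (not leap unless ÷400).
Multiples of 400: 1.
Leap years = 57 − 2 + 1 = 56.

56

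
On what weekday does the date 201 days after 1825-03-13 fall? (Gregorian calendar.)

Friday

Mar 13, 1825 is a Sunday.
201 mod 7 = 5, so 201 days after a Sunday is Sunday + 5 = Friday.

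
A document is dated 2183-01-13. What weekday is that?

Monday

Doomsday rule: the anchor day for the 2100s is Sunday. For year 83: 83÷12 = 6 r 11, and 11÷4 = 2, so 6+11+2 = 19.
Sunday + 19 ≡ Friday — that's 2183's doomsday.
In January the doomsday date is Jan 3 (2183 is not a leap year).
Jan 13 is 10 days after Jan 3; 10 mod 7 = 3, so Friday + 3 = Monday.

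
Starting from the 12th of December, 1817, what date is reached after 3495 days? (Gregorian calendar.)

+365 (one year) → Dec 12, 1818 (3130 left).
+365 (one year) → Dec 12, 1819 (2765 left).
+366 (one year; includes Feb 29, 1820) → Dec 12, 1820 (2399 left).
+365 (one year) → Dec 12, 1821 (2034 left).
+365 (one year) → Dec 12, 1822 (1669 left).
+365 (one year) → Dec 12, 1823 (1304 left).
+366 (one year; includes Feb 29, 1824) → Dec 12, 1824 (938 left).
+365 (one year) → Dec 12, 1825 (573 left).
+365 (one year) → Dec 12, 1826 (208 left).
Dec has 31 days: +20 → Jan 1, 1827 (188 left).
Jan has 31 days: +31 → Feb 1, 1827 (157 left).
Feb has 28 days: +28 → Mar 1, 1827 (129 left).
Mar has 31 days: +31 → Apr 1, 1827 (98 left).
Apr has 30 days: +30 → May 1, 1827 (68 left).
May has 31 days: +31 → Jun 1, 1827 (37 left).
Jun has 30 days: +30 → Jul 1, 1827 (7 left).
+7 → Jul 8, 1827.

July 8, 1827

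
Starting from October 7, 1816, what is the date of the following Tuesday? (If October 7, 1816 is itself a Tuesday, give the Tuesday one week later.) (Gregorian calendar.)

October 8, 1816

Oct 7, 1816 is a Monday.
From Monday to the next Tuesday is 1 day.
Oct 7, 1816 + 1 = Oct 8, 1816.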